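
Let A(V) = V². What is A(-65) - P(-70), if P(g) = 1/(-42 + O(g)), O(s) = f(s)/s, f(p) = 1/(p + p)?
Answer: 1739015575/411599 ≈ 4225.0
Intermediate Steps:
f(p) = 1/(2*p)
O(s) = 1/(2*s²) (O(s) = (1/(2*s))/s = 1/(2*s²))
P(g) = 1/(-42 + 1/(2*g²))
A(-65) - P(-70) = (-65)² - 2*(-70)²/(1 - 84*(-70)²) = 4225 - 2*4900/(1 - 84*4900) = 4225 - 2*4900/(1 - 411600) = 4225 - 2*4900/(-411599) = 4225 - 2*4900*(-1)/411599 = 4225 - 1*(-9800/411599) = 4225 + 9800/411599 = 1739015575/411599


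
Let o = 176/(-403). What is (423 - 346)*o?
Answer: -13552/403 ≈ -33.628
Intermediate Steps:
o = -176/403 (o = 176*(-1/403) = -176/403 ≈ -0.43672)
(423 - 346)*o = (423 - 346)*(-176/403) = 77*(-176/403) = -13552/403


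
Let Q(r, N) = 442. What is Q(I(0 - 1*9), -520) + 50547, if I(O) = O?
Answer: 50989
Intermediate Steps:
Q(I(0 - 1*9), -520) + 50547 = 442 + 50547 = 50989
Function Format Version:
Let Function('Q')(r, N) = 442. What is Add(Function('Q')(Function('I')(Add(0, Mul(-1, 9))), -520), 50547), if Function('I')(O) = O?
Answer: 50989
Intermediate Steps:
Add(Function('Q')(Function('I')(Add(0, Mul(-1, 9))), -520), 50547) = Add(442, 50547) = 50989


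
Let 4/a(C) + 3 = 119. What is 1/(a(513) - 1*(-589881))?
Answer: 29/17106550 ≈ 1.6953e-6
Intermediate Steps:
a(C) = 1/29 (a(C) = 4/(-3 + 119) = 4/116 = 4*(1/116) = 1/29)
1/(a(513) - 1*(-589881)) = 1/(1/29 - 1*(-589881)) = 1/(1/29 + 589881) = 1/(17106550/29) = 29/17106550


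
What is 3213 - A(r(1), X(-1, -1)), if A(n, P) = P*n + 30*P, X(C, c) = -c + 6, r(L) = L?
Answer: 2996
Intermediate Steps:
X(C, c) = 6 - c
A(n, P) = 30*P + P*n
3213 - A(r(1), X(-1, -1)) = 3213 - (6 - 1*(-1))*(30 + 1) = 3213 - (6 + 1)*31 = 3213 - 7*31 = 3213 - 1*217 = 3213 - 217 = 2996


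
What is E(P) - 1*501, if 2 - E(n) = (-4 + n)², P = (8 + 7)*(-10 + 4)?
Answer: -9335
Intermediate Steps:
P = -90 (P = 15*(-6) = -90)
E(n) = 2 - (-4 + n)²
E(P) - 1*501 = (2 - (-4 - 90)²) - 1*501 = (2 - 1*(-94)²) - 501 = (2 - 1*8836) - 501 = (2 - 8836) - 501 = -8834 - 501 = -9335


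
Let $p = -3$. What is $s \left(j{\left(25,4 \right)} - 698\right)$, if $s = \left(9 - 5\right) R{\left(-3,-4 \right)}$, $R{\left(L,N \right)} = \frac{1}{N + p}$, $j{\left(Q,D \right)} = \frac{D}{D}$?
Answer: $\frac{2788}{7} \approx 398.29$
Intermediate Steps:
$j{\left(Q,D \right)} = 1$
$R{\left(L,N \right)} = \frac{1}{-3 + N}$ ($R{\left(L,N \right)} = \frac{1}{N - 3} = \frac{1}{-3 + N}$)
$s = - \frac{4}{7}$ ($s = \frac{9 - 5}{-3 - 4} = \frac{4}{-7} = 4 \left(- \frac{1}{7}\right) = - \frac{4}{7} \approx -0.57143$)
$s \left(j{\left(25,4 \right)} - 698\right) = - \frac{4 \left(1 - 698\right)}{7} = \left(- \frac{4}{7}\right) \left(-697\right) = \frac{2788}{7}$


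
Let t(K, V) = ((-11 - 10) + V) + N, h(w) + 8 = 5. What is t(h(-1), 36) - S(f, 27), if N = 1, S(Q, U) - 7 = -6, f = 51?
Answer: 15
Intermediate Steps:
S(Q, U) = 1 (S(Q, U) = 7 - 6 = 1)
h(w) = -3 (h(w) = -8 + 5 = -3)
t(K, V) = -20 + V (t(K, V) = ((-11 - 10) + V) + 1 = (-21 + V) + 1 = -20 + V)
t(h(-1), 36) - S(f, 27) = (-20 + 36) - 1*1 = 16 - 1 = 15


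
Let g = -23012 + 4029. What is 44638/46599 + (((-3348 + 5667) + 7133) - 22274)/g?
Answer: 1444855532/884588817 ≈ 1.6334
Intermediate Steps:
g = -18983
44638/46599 + (((-3348 + 5667) + 7133) - 22274)/g = 44638/46599 + (((-3348 + 5667) + 7133) - 22274)/(-18983) = 44638*(1/46599) + ((2319 + 7133) - 22274)*(-1/18983) = 44638/46599 + (9452 - 22274)*(-1/18983) = 44638/46599 - 12822*(-1/18983) = 44638/46599 + 12822/18983 = 1444855532/884588817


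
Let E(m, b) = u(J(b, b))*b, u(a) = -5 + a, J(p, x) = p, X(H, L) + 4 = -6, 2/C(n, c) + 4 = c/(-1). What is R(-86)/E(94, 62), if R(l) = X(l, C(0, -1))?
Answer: -5/1767 ≈ -0.0028297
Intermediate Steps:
C(n, c) = 2/(-4 - c) (C(n, c) = 2/(-4 + c/(-1)) = 2/(-4 + c*(-1)) = 2/(-4 - c))
X(H, L) = -10 (X(H, L) = -4 - 6 = -10)
R(l) = -10
E(m, b) = b*(-5 + b) (E(m, b) = (-5 + b)*b = b*(-5 + b))
R(-86)/E(94, 62) = -10*1/(62*(-5 + 62)) = -10/(62*57) = -10/3534 = -10*1/3534 = -5/1767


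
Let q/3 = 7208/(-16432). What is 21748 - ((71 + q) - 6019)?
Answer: 56890287/2054 ≈ 27697.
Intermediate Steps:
q = -2703/2054 (q = 3*(7208/(-16432)) = 3*(7208*(-1/16432)) = 3*(-901/2054) = -2703/2054 ≈ -1.3160)
21748 - ((71 + q) - 6019) = 21748 - ((71 - 2703/2054) - 6019) = 21748 - (143131/2054 - 6019) = 21748 - 1*(-12219895/2054) = 21748 + 12219895/2054 = 56890287/2054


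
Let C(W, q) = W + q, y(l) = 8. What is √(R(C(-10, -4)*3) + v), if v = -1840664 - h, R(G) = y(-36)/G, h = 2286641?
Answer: I*√1820141589/21 ≈ 2031.6*I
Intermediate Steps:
R(G) = 8/G
v = -4127305 (v = -1840664 - 1*2286641 = -1840664 - 2286641 = -4127305)
√(R(C(-10, -4)*3) + v) = √(8/(((-10 - 4)*3)) - 4127305) = √(8/((-14*3)) - 4127305) = √(8/(-42) - 4127305) = √(8*(-1/42) - 4127305) = √(-4/21 - 4127305) = √(-86673409/21) = I*√1820141589/21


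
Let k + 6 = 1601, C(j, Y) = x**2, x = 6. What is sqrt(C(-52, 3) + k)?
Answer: sqrt(1631) ≈ 40.386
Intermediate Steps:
C(j, Y) = 36 (C(j, Y) = 6**2 = 36)
k = 1595 (k = -6 + 1601 = 1595)
sqrt(C(-52, 3) + k) = sqrt(36 + 1595) = sqrt(1631)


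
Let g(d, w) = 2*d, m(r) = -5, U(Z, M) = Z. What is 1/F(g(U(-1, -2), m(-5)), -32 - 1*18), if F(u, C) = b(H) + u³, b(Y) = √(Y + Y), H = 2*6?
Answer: -⅕ - √6/20 ≈ -0.32247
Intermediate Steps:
H = 12
b(Y) = √2*√Y (b(Y) = √(2*Y) = √2*√Y)
F(u, C) = u³ + 2*√6 (F(u, C) = √2*√12 + u³ = √2*(2*√3) + u³ = 2*√6 + u³ = u³ + 2*√6)
1/F(g(U(-1, -2), m(-5)), -32 - 1*18) = 1/((2*(-1))³ + 2*√6) = 1/((-2)³ + 2*√6) = 1/(-8 + 2*√6)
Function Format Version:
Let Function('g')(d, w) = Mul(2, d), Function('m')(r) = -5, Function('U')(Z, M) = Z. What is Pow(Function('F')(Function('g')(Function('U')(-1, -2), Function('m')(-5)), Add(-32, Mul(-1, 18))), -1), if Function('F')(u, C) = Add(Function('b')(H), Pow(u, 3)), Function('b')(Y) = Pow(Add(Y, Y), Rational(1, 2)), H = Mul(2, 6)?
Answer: Add(Rational(-1, 5), Mul(Rational(-1, 20), Pow(6, Rational(1, 2)))) ≈ -0.32247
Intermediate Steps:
H = 12
Function('b')(Y) = Mul(Pow(2, Rational(1, 2)), Pow(Y, Rational(1, 2))) (Function('b')(Y) = Pow(Mul(2, Y), Rational(1, 2)) = Mul(Pow(2, Rational(1, 2)), Pow(Y, Rational(1, 2))))
Function('F')(u, C) = Add(Pow(u, 3), Mul(2, Pow(6, Rational(1, 2)))) (Function('F')(u, C) = Add(Mul(Pow(2, Rational(1, 2)), Pow(12, Rational(1, 2))), Pow(u, 3)) = Add(Mul(Pow(2, Rational(1, 2)), Mul(2, Pow(3, Rational(1, 2)))), Pow(u, 3)) = Add(Mul(2, Pow(6, Rational(1, 2))), Pow(u, 3)) = Add(Pow(u, 3), Mul(2, Pow(6, Rational(1, 2)))))
Pow(Function('F')(Function('g')(Function('U')(-1, -2), Function('m')(-5)), Add(-32, Mul(-1, 18))), -1) = Pow(Add(Pow(Mul(2, -1), 3), Mul(2, Pow(6, Rational(1, 2)))), -1) = Pow(Add(Pow(-2, 3), Mul(2, Pow(6, Rational(1, 2)))), -1) = Pow(Add(-8, Mul(2, Pow(6, Rational(1, 2)))), -1)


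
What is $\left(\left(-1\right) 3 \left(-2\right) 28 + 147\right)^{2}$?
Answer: $99225$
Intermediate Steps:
$\left(\left(-1\right) 3 \left(-2\right) 28 + 147\right)^{2} = \left(\left(-3\right) \left(-2\right) 28 + 147\right)^{2} = \left(6 \cdot 28 + 147\right)^{2} = \left(168 + 147\right)^{2} = 315^{2} = 99225$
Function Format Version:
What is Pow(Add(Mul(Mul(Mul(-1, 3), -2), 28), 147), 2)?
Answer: 99225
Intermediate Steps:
Pow(Add(Mul(Mul(Mul(-1, 3), -2), 28), 147), 2) = Pow(Add(Mul(Mul(-3, -2), 28), 147), 2) = Pow(Add(Mul(6, 28), 147), 2) = Pow(Add(168, 147), 2) = Pow(315, 2) = 99225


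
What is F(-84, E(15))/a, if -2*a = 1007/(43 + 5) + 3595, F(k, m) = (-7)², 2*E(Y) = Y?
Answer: -4704/173567 ≈ -0.027102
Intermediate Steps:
E(Y) = Y/2
F(k, m) = 49
a = -173567/96 (a = -(1007/(43 + 5) + 3595)/2 = -(1007/48 + 3595)/2 = -½*173567/48 = -173567/96 ≈ -1808.0)
F(-84, E(15))/a = 49/(-173567/96) = 49*(-96/173567) = -4704/173567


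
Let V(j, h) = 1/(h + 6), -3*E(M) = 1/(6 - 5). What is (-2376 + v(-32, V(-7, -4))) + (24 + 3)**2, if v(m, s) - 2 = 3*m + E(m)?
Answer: -5224/3 ≈ -1741.3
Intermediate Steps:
E(M) = -1/3 (E(M) = -1/(3*(6 - 5)) = -1/3/1 = -1/3*1 = -1/3)
V(j, h) = 1/(6 + h)
v(m, s) = 5/3 + 3*m (v(m, s) = 2 + (3*m - 1/3) = 2 + (-1/3 + 3*m) = 5/3 + 3*m)
(-2376 + v(-32, V(-7, -4))) + (24 + 3)**2 = (-2376 + (5/3 + 3*(-32))) + (24 + 3)**2 = (-2376 + (5/3 - 96)) + 27**2 = (-2376 - 283/3) + 729 = -7411/3 + 729 = -5224/3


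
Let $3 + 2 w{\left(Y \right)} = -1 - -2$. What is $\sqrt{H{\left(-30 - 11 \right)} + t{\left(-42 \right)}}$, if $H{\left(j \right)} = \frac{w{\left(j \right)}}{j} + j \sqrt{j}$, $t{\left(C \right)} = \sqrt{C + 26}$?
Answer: $\frac{\sqrt{41 + 6724 i - 68921 i \sqrt{41}}}{41} \approx 11.37 - 11.369 i$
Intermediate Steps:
$w{\left(Y \right)} = -1$ ($w{\left(Y \right)} = - \frac{3}{2} + \frac{-1 - -2}{2} = - \frac{3}{2} + \frac{-1 + 2}{2} = - \frac{3}{2} + \frac{1}{2} \cdot 1 = - \frac{3}{2} + \frac{1}{2} = -1$)
$t{\left(C \right)} = \sqrt{26 + C}$
$H{\left(j \right)} = j^{\frac{3}{2}} - \frac{1}{j}$ ($H{\left(j \right)} = - \frac{1}{j} + j \sqrt{j} = - \frac{1}{j} + j^{\frac{3}{2}} = j^{\frac{3}{2}} - \frac{1}{j}$)
$\sqrt{H{\left(-30 - 11 \right)} + t{\left(-42 \right)}} = \sqrt{\frac{-1 + \left(-30 - 11\right)^{\frac{5}{2}}}{-30 - 11} + \sqrt{26 - 42}} = \sqrt{\frac{-1 + \left(-41\right)^{\frac{5}{2}}}{-41} + \sqrt{-16}} = \sqrt{- \frac{-1 + 1681 i \sqrt{41}}{41} + 4 i} = \sqrt{\left(\frac{1}{41} - 41 i \sqrt{41}\right) + 4 i} = \sqrt{\frac{1}{41} + 4 i - 41 i \sqrt{41}}$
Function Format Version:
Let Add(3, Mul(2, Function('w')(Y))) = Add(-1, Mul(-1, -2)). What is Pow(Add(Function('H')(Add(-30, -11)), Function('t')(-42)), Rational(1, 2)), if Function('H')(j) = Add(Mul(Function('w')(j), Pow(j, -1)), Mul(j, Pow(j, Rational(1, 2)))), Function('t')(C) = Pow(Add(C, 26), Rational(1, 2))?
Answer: Mul(Rational(1, 41), Pow(Add(41, Mul(6724, I), Mul(-68921, I, Pow(41, Rational(1, 2)))), Rational(1, 2))) ≈ Add(11.370, Mul(-11.369, I))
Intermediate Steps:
Function('w')(Y) = -1 (Function('w')(Y) = Add(Rational(-3, 2), Mul(Rational(1, 2), Add(-1, Mul(-1, -2)))) = Add(Rational(-3, 2), Mul(Rational(1, 2), Add(-1, 2))) = Add(Rational(-3, 2), Mul(Rational(1, 2), 1)) = Add(Rational(-3, 2), Rational(1, 2)) = -1)
Function('t')(C) = Pow(Add(26, C), Rational(1, 2))
Function('H')(j) = Add(Pow(j, Rational(3, 2)), Mul(-1, Pow(j, -1))) (Function('H')(j) = Add(Mul(-1, Pow(j, -1)), Mul(j, Pow(j, Rational(1, 2)))) = Add(Mul(-1, Pow(j, -1)), Pow(j, Rational(3, 2))) = Add(Pow(j, Rational(3, 2)), Mul(-1, Pow(j, -1))))
Pow(Add(Function('H')(Add(-30, -11)), Function('t')(-42)), Rational(1, 2)) = Pow(Add(Mul(Pow(Add(-30, -11), -1), Add(-1, Pow(Add(-30, -11), Rational(5, 2)))), Pow(Add(26, -42), Rational(1, 2))), Rational(1, 2)) = Pow(Add(Mul(Pow(-41, -1), Add(-1, Pow(-41, Rational(5, 2)))), Pow(-16, Rational(1, 2))), Rational(1, 2)) = Pow(Add(Mul(Rational(-1, 41), Add(-1, Mul(1681, I, Pow(41, Rational(1, 2))))), Mul(4, I)), Rational(1, 2)) = Pow(Add(Add(Rational(1, 41), Mul(-41, I, Pow(41, Rational(1, 2)))), Mul(4, I)), Rational(1, 2)) = Pow(Add(Rational(1, 41), Mul(4, I), Mul(-41, I, Pow(41, Rational(1, 2)))), Rational(1, 2))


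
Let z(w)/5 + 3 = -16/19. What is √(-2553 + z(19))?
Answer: 2*I*√232142/19 ≈ 50.717*I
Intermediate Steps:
z(w) = -365/19 (z(w) = -15 + 5*(-16/19) = -15 - 80/19 = -365/19)
√(-2553 + z(19)) = √(-2553 - 365/19) = √(-48872/19) = 2*I*√232142/19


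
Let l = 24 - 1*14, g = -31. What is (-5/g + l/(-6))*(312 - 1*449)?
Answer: 19180/93 ≈ 206.24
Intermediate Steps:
l = 10 (l = 24 - 14 = 10)
(-5/g + l/(-6))*(312 - 1*449) = (-5/(-31) + 10/(-6))*(312 - 1*449) = (-5*(-1/31) + 10*(-1/6))*(312 - 449) = (5/31 - 5/3)*(-137) = -140/93*(-137) = 19180/93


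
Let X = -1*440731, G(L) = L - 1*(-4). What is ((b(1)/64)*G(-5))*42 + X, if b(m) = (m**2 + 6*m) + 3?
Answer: -7051801/16 ≈ -4.4074e+5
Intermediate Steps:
G(L) = 4 + L (G(L) = L + 4 = 4 + L)
b(m) = 3 + m**2 + 6*m
X = -440731
((b(1)/64)*G(-5))*42 + X = (((3 + 1**2 + 6*1)/64)*(4 - 5))*42 - 440731 = (((3 + 1 + 6)*(1/64))*(-1))*42 - 440731 = ((10*(1/64))*(-1))*42 - 440731 = ((5/32)*(-1))*42 - 440731 = -5/32*42 - 440731 = -105/16 - 440731 = -7051801/16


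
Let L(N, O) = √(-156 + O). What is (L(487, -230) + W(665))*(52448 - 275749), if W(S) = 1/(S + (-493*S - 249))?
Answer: 223301/327429 - 223301*I*√386 ≈ 0.68198 - 4.3872e+6*I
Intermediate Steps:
W(S) = 1/(-249 - 492*S) (W(S) = 1/(S + (-249 - 493*S)) = 1/(-249 - 492*S))
(L(487, -230) + W(665))*(52448 - 275749) = (√(-156 - 230) - 1/(249 + 492*665))*(52448 - 275749) = (√(-386) - 1/(249 + 327180))*(-223301) = (I*√386 - 1/327429)*(-223301) = (-1/327429 + I*√386)*(-223301) = 223301/327429 - 223301*I*√386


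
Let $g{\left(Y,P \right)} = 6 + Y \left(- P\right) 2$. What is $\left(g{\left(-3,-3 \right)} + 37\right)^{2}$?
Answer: $625$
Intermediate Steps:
$g{\left(Y,P \right)} = 6 - 2 P Y$ ($g{\left(Y,P \right)} = 6 + - P Y 2 = 6 - 2 P Y$)
$\left(g{\left(-3,-3 \right)} + 37\right)^{2} = \left(\left(6 - \left(-6\right) \left(-3\right)\right) + 37\right)^{2} = \left(\left(6 - 18\right) + 37\right)^{2} = \left(-12 + 37\right)^{2} = 25^{2} = 625$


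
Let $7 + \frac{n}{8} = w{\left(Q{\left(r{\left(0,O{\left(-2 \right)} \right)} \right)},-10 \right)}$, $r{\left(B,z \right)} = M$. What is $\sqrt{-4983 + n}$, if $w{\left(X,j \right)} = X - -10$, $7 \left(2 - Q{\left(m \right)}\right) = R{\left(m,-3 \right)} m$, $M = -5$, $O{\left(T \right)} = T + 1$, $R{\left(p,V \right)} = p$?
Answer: $\frac{i \sqrt{243607}}{7} \approx 70.509 i$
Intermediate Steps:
$O{\left(T \right)} = 1 + T$
$r{\left(B,z \right)} = -5$
$Q{\left(m \right)} = 2 - \frac{m^{2}}{7}$ ($Q{\left(m \right)} = 2 - \frac{m m}{7} = 2 - \frac{m^{2}}{7}$)
$w{\left(X,j \right)} = 10 + X$ ($w{\left(X,j \right)} = X + 10 = 10 + X$)
$n = \frac{80}{7}$ ($n = -56 + 8 \left(10 + \left(2 - \frac{\left(-5\right)^{2}}{7}\right)\right) = -56 + 8 \left(10 + \left(2 - \frac{25}{7}\right)\right) = -56 + 8 \left(10 - \frac{11}{7}\right) = -56 + 8 \cdot \frac{59}{7} = -56 + \frac{472}{7} = \frac{80}{7} \approx 11.429$)
$\sqrt{-4983 + n} = \sqrt{-4983 + \frac{80}{7}} = \sqrt{- \frac{34801}{7}} = \frac{i \sqrt{243607}}{7}$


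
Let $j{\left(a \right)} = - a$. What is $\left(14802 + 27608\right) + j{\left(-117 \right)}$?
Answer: $42527$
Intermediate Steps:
$\left(14802 + 27608\right) + j{\left(-117 \right)} = \left(14802 + 27608\right) - -117 = 42410 + 117 = 42527$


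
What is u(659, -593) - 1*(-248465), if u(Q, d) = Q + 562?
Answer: 249686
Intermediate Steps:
u(Q, d) = 562 + Q
u(659, -593) - 1*(-248465) = (562 + 659) - 1*(-248465) = 1221 + 248465 = 249686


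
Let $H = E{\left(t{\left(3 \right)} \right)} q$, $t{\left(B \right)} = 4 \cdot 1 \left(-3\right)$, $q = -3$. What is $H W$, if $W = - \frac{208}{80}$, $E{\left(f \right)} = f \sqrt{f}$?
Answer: $- \frac{936 i \sqrt{3}}{5} \approx - 324.24 i$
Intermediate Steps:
$t{\left(B \right)} = -12$ ($t{\left(B \right)} = 4 \left(-3\right) = -12$)
$E{\left(f \right)} = f^{\frac{3}{2}}$
$H = 72 i \sqrt{3}$ ($H = \left(-12\right)^{\frac{3}{2}} \left(-3\right) = - 24 i \sqrt{3} \left(-3\right) = 72 i \sqrt{3} \approx 124.71 i$)
$W = - \frac{13}{5}$ ($W = \left(-208\right) \frac{1}{80} = - \frac{13}{5} \approx -2.6$)
$H W = 72 i \sqrt{3} \left(- \frac{13}{5}\right) = - \frac{936 i \sqrt{3}}{5}$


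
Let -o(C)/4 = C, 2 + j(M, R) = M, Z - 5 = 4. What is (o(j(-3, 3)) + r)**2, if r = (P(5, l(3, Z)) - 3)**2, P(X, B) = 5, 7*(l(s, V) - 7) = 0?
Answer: 576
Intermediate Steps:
Z = 9 (Z = 5 + 4 = 9)
j(M, R) = -2 + M
l(s, V) = 7 (l(s, V) = 7 + (1/7)*0 = 7 + 0 = 7)
o(C) = -4*C
r = 4 (r = (5 - 3)**2 = 2**2 = 4)
(o(j(-3, 3)) + r)**2 = (-4*(-2 - 3) + 4)**2 = (-4*(-5) + 4)**2 = (20 + 4)**2 = 24**2 = 576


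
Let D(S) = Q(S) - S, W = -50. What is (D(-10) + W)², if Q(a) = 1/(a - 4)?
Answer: 314721/196 ≈ 1605.7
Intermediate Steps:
Q(a) = 1/(-4 + a)
D(S) = 1/(-4 + S) - S
(D(-10) + W)² = ((1 - 1*(-10)*(-4 - 10))/(-4 - 10) - 50)² = ((1 - 1*(-10)*(-14))/(-14) - 50)² = (-(1 - 140)/14 - 50)² = (-1/14*(-139) - 50)² = (139/14 - 50)² = (-561/14)² = 314721/196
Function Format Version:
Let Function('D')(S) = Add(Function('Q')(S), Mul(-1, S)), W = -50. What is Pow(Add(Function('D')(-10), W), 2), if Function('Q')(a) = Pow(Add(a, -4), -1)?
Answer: Rational(314721, 196) ≈ 1605.7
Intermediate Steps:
Function('Q')(a) = Pow(Add(-4, a), -1)
Function('D')(S) = Add(Pow(Add(-4, S), -1), Mul(-1, S))
Pow(Add(Function('D')(-10), W), 2) = Pow(Add(Mul(Pow(Add(-4, -10), -1), Add(1, Mul(-1, -10, Add(-4, -10)))), -50), 2) = Pow(Add(Mul(Pow(-14, -1), Add(1, Mul(-1, -10, -14))), -50), 2) = Pow(Add(Mul(Rational(-1, 14), Add(1, -140)), -50), 2) = Pow(Add(Mul(Rational(-1, 14), -139), -50), 2) = Pow(Add(Rational(139, 14), -50), 2) = Pow(Rational(-561, 14), 2) = Rational(314721, 196)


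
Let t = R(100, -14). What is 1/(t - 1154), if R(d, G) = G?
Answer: -1/1168 ≈ -0.00085616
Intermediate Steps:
t = -14
1/(t - 1154) = 1/(-14 - 1154) = 1/(-1168) = -1/1168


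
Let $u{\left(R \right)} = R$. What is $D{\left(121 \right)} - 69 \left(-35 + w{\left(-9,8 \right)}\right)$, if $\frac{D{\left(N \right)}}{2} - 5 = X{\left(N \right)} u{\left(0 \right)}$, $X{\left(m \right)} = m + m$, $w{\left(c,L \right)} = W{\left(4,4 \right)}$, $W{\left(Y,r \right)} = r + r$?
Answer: $1873$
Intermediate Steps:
$W{\left(Y,r \right)} = 2 r$
$w{\left(c,L \right)} = 8$ ($w{\left(c,L \right)} = 2 \cdot 4 = 8$)
$X{\left(m \right)} = 2 m$
$D{\left(N \right)} = 10$ ($D{\left(N \right)} = 10 + 2 \cdot 2 N 0 = 10 + 2 \cdot 0 = 10 + 0 = 10$)
$D{\left(121 \right)} - 69 \left(-35 + w{\left(-9,8 \right)}\right) = 10 - 69 \left(-35 + 8\right) = 10 - 69 \left(-27\right) = 10 - -1863 = 10 + 1863 = 1873$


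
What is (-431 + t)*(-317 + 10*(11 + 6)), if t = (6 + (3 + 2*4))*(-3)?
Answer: 70854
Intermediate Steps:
t = -51 (t = (6 + (3 + 8))*(-3) = (6 + 11)*(-3) = 17*(-3) = -51)
(-431 + t)*(-317 + 10*(11 + 6)) = (-431 - 51)*(-317 + 10*(11 + 6)) = -482*(-317 + 10*17) = -482*(-317 + 170) = -482*(-147) = 70854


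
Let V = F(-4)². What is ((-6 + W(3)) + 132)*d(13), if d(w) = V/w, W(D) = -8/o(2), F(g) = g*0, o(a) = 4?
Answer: 0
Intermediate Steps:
F(g) = 0
V = 0 (V = 0² = 0)
W(D) = -2 (W(D) = -8/4 = -8*¼ = -2)
d(w) = 0 (d(w) = 0/w = 0)
((-6 + W(3)) + 132)*d(13) = ((-6 - 2) + 132)*0 = (-8 + 132)*0 = 124*0 = 0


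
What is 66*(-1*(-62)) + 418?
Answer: 4510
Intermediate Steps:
66*(-1*(-62)) + 418 = 66*62 + 418 = 4092 + 418 = 4510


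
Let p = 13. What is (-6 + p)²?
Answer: 49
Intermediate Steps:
(-6 + p)² = (-6 + 13)² = 7² = 49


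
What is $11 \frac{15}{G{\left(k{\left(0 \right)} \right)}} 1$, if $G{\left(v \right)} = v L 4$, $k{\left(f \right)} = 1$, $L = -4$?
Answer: $- \frac{165}{16} \approx -10.313$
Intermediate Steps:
$G{\left(v \right)} = - 16 v$ ($G{\left(v \right)} = v \left(-4\right) 4 = - 4 v 4 = - 16 v$)
$11 \frac{15}{G{\left(k{\left(0 \right)} \right)}} 1 = 11 \frac{15}{\left(-16\right) 1} \cdot 1 = 11 \frac{15}{-16} \cdot 1 = 11 \cdot 15 \left(- \frac{1}{16}\right) 1 = 11 \left(- \frac{15}{16}\right) 1 = \left(- \frac{165}{16}\right) 1 = - \frac{165}{16}$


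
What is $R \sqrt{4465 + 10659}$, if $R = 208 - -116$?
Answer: $648 \sqrt{3781} \approx 39845.0$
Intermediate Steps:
$R = 324$ ($R = 208 + 116 = 324$)
$R \sqrt{4465 + 10659} = 324 \sqrt{4465 + 10659} = 324 \sqrt{15124} = 324 \cdot 2 \sqrt{3781} = 648 \sqrt{3781}$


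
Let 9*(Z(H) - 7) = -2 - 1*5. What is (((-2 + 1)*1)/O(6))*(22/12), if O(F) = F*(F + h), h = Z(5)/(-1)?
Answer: 11/8 ≈ 1.3750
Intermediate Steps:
Z(H) = 56/9 (Z(H) = 7 + (-2 - 1*5)/9 = 7 + (-2 - 5)/9 = 7 + (⅑)*(-7) = 7 - 7/9 = 56/9)
h = -56/9 (h = (56/9)/(-1) = (56/9)*(-1) = -56/9 ≈ -6.2222)
O(F) = F*(-56/9 + F) (O(F) = F*(F - 56/9) = F*(-56/9 + F))
(((-2 + 1)*1)/O(6))*(22/12) = (((-2 + 1)*1)/(((⅑)*6*(-56 + 9*6))))*(22/12) = ((-1*1)/(((⅑)*6*(-56 + 54))))*(22*(1/12)) = (-1/((⅑)*6*(-2)))*(11/6) = (-1/(-4/3))*(11/6) = -¾*(-1)*(11/6) = (¾)*(11/6) = 11/8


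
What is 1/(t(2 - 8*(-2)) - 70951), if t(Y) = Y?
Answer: -1/70933 ≈ -1.4098e-5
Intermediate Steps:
1/(t(2 - 8*(-2)) - 70951) = 1/((2 - 8*(-2)) - 70951) = 1/((2 + 16) - 70951) = 1/(18 - 70951) = 1/(-70933) = -1/70933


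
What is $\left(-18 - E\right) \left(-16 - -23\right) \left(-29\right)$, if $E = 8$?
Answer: $5278$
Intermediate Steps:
$\left(-18 - E\right) \left(-16 - -23\right) \left(-29\right) = \left(-18 - 8\right) \left(-16 - -23\right) \left(-29\right) = \left(-18 - 8\right) \left(-16 + 23\right) \left(-29\right) = \left(-26\right) 7 \left(-29\right) = \left(-182\right) \left(-29\right) = 5278$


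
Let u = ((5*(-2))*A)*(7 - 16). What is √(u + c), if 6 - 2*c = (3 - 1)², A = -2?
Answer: I*√179 ≈ 13.379*I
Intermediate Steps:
c = 1 (c = 3 - (3 - 1)²/2 = 3 - ½*2² = 3 - ½*4 = 3 - 2 = 1)
u = -180 (u = ((5*(-2))*(-2))*(7 - 16) = -10*(-2)*(-9) = 20*(-9) = -180)
√(u + c) = √(-180 + 1) = √(-179) = I*√179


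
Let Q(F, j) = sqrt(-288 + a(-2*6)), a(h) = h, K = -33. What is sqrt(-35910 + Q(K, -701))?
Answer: sqrt(-35910 + 10*I*sqrt(3)) ≈ 0.0457 + 189.5*I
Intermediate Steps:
Q(F, j) = 10*I*sqrt(3) (Q(F, j) = sqrt(-288 - 2*6) = sqrt(-288 - 12) = sqrt(-300) = 10*I*sqrt(3))
sqrt(-35910 + Q(K, -701)) = sqrt(-35910 + 10*I*sqrt(3))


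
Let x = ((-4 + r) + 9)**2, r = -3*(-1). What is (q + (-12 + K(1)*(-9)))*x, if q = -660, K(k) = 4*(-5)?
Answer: -31488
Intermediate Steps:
K(k) = -20
r = 3
x = 64 (x = ((-4 + 3) + 9)**2 = (-1 + 9)**2 = 8**2 = 64)
(q + (-12 + K(1)*(-9)))*x = (-660 + (-12 - 20*(-9)))*64 = (-660 + (-12 + 180))*64 = (-660 + 168)*64 = -492*64 = -31488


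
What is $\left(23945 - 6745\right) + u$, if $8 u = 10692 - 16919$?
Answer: $\frac{131373}{8} \approx 16422.0$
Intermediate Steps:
$u = - \frac{6227}{8}$ ($u = \frac{10692 - 16919}{8} = \frac{1}{8} \left(-6227\right) = - \frac{6227}{8} \approx -778.38$)
$\left(23945 - 6745\right) + u = \left(23945 - 6745\right) - \frac{6227}{8} = 17200 - \frac{6227}{8} = \frac{131373}{8}$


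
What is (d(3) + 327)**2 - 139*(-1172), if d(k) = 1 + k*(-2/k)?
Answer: 269184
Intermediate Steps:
d(k) = -1 (d(k) = 1 - 2 = -1)
(d(3) + 327)**2 - 139*(-1172) = (-1 + 327)**2 - 139*(-1172) = 326**2 - 1*(-162908) = 106276 + 162908 = 269184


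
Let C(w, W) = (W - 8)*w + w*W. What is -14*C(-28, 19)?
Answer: 11760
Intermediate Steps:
C(w, W) = W*w + w*(-8 + W) (C(w, W) = (-8 + W)*w + W*w = w*(-8 + W) + W*w = W*w + w*(-8 + W))
-14*C(-28, 19) = -28*(-28)*(-4 + 19) = -28*(-28)*15 = -14*(-840) = 11760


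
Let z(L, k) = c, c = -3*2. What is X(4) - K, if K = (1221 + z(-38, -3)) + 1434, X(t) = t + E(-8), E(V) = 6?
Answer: -2639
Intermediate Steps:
c = -6
z(L, k) = -6
X(t) = 6 + t (X(t) = t + 6 = 6 + t)
K = 2649 (K = (1221 - 6) + 1434 = 1215 + 1434 = 2649)
X(4) - K = (6 + 4) - 1*2649 = 10 - 2649 = -2639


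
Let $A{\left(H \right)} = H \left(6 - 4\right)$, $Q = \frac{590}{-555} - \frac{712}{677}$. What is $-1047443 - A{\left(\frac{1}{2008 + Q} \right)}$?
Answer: $- \frac{78943819219294}{75368129} \approx -1.0474 \cdot 10^{6}$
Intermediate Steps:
$Q = - \frac{158918}{75147}$ ($Q = 590 \left(- \frac{1}{555}\right) - \frac{712}{677} = - \frac{118}{111} - \frac{712}{677} = - \frac{158918}{75147} \approx -2.1148$)
$A{\left(H \right)} = 2 H$ ($A{\left(H \right)} = H 2 = 2 H$)
$-1047443 - A{\left(\frac{1}{2008 + Q} \right)} = -1047443 - \frac{2}{2008 - \frac{158918}{75147}} = -1047443 - \frac{2}{\frac{150736258}{75147}} = -1047443 - 2 \cdot \frac{75147}{150736258} = -1047443 - \frac{75147}{75368129} = - \frac{78943819219294}{75368129}$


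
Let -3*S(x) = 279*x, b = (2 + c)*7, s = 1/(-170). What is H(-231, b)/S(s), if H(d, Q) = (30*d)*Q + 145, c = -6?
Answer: 33011450/93 ≈ 3.5496e+5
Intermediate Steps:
s = -1/170 ≈ -0.0058824
b = -28 (b = (2 - 6)*7 = -4*7 = -28)
S(x) = -93*x
H(d, Q) = 145 + 30*Q*d (H(d, Q) = 30*Q*d + 145 = 145 + 30*Q*d)
H(-231, b)/S(s) = (145 + 30*(-28)*(-231))/((-93*(-1/170))) = (145 + 194040)/(93/170) = 194185*(170/93) = 33011450/93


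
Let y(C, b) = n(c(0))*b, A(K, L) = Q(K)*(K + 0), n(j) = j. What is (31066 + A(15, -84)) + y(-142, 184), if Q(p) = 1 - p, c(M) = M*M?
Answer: 30856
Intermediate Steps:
c(M) = M²
A(K, L) = K*(1 - K) (A(K, L) = (1 - K)*(K + 0) = (1 - K)*K = K*(1 - K))
y(C, b) = 0 (y(C, b) = 0²*b = 0*b = 0)
(31066 + A(15, -84)) + y(-142, 184) = (31066 + 15*(1 - 1*15)) + 0 = (31066 + 15*(1 - 15)) + 0 = (31066 + 15*(-14)) + 0 = (31066 - 210) + 0 = 30856 + 0 = 30856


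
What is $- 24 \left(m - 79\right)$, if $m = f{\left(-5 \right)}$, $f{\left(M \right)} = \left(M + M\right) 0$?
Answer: $1896$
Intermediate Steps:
$f{\left(M \right)} = 0$ ($f{\left(M \right)} = 2 M 0 = 0$)
$m = 0$
$- 24 \left(m - 79\right) = - 24 \left(0 - 79\right) = \left(-24\right) \left(-79\right) = 1896$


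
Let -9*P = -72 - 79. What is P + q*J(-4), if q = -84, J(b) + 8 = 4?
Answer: 3175/9 ≈ 352.78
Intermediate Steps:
J(b) = -4 (J(b) = -8 + 4 = -4)
P = 151/9 (P = -(-72 - 79)/9 = -⅑*(-151) = 151/9 ≈ 16.778)
P + q*J(-4) = 151/9 - 84*(-4) = 151/9 + 336 = 3175/9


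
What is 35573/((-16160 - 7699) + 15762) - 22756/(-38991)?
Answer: -133641279/35078903 ≈ -3.8097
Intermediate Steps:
35573/((-16160 - 7699) + 15762) - 22756/(-38991) = 35573/(-23859 + 15762) - 22756*(-1/38991) = 35573/(-8097) + 22756/38991 = 35573*(-1/8097) + 22756/38991 = -35573/8097 + 22756/38991 = -133641279/35078903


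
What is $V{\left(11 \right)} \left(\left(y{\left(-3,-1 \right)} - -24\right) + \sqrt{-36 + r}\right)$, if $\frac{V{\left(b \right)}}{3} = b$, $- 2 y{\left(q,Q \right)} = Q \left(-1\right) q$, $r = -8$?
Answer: $\frac{1683}{2} + 66 i \sqrt{11} \approx 841.5 + 218.9 i$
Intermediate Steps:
$y{\left(q,Q \right)} = \frac{Q q}{2}$ ($y{\left(q,Q \right)} = - \frac{Q \left(-1\right) q}{2} = - \frac{- Q q}{2} = - \frac{\left(-1\right) Q q}{2} = \frac{Q q}{2}$)
$V{\left(b \right)} = 3 b$
$V{\left(11 \right)} \left(\left(y{\left(-3,-1 \right)} - -24\right) + \sqrt{-36 + r}\right) = 3 \cdot 11 \left(\left(\frac{1}{2} \left(-1\right) \left(-3\right) - -24\right) + \sqrt{-36 - 8}\right) = 33 \left(\left(\frac{3}{2} + 24\right) + \sqrt{-44}\right) = 33 \left(\frac{51}{2} + 2 i \sqrt{11}\right) = \frac{1683}{2} + 66 i \sqrt{11}$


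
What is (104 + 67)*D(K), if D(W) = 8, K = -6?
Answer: 1368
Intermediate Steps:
(104 + 67)*D(K) = (104 + 67)*8 = 171*8 = 1368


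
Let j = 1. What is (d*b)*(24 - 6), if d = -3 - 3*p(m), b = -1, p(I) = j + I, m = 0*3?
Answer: 108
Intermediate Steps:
m = 0
p(I) = 1 + I
d = -6 (d = -3 - 3*(1 + 0) = -3 - 3*1 = -3 - 3 = -6)
(d*b)*(24 - 6) = (-6*(-1))*(24 - 6) = 6*18 = 108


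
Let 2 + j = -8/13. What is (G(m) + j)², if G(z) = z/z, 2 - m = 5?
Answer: 441/169 ≈ 2.6095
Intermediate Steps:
m = -3 (m = 2 - 1*5 = 2 - 5 = -3)
j = -34/13 (j = -2 - 8/13 = -34/13 ≈ -2.6154)
G(z) = 1
(G(m) + j)² = (1 - 34/13)² = (-21/13)² = 441/169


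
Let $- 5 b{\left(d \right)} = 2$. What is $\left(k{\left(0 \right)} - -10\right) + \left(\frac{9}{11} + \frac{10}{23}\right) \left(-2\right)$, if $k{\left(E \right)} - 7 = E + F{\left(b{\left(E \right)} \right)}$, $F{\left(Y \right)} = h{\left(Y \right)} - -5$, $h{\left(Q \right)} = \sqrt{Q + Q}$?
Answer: $\frac{4932}{253} + \frac{2 i \sqrt{5}}{5} \approx 19.494 + 0.89443 i$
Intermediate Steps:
$h{\left(Q \right)} = \sqrt{2} \sqrt{Q}$ ($h{\left(Q \right)} = \sqrt{2 Q} = \sqrt{2} \sqrt{Q}$)
$b{\left(d \right)} = - \frac{2}{5}$ ($b{\left(d \right)} = \left(- \frac{1}{5}\right) 2 = - \frac{2}{5}$)
$F{\left(Y \right)} = 5 + \sqrt{2} \sqrt{Y}$ ($F{\left(Y \right)} = \sqrt{2} \sqrt{Y} - -5 = \sqrt{2} \sqrt{Y} + 5 = 5 + \sqrt{2} \sqrt{Y}$)
$k{\left(E \right)} = 12 + E + \frac{2 i \sqrt{5}}{5}$ ($k{\left(E \right)} = 7 + \left(E + \left(5 + \sqrt{2} \sqrt{- \frac{2}{5}}\right)\right) = 7 + \left(E + \left(5 + \sqrt{2} \frac{i \sqrt{10}}{5}\right)\right) = 7 + \left(E + \left(5 + \frac{2 i \sqrt{5}}{5}\right)\right) = 7 + \left(5 + E + \frac{2 i \sqrt{5}}{5}\right) = 12 + E + \frac{2 i \sqrt{5}}{5}$)
$\left(k{\left(0 \right)} - -10\right) + \left(\frac{9}{11} + \frac{10}{23}\right) \left(-2\right) = \left(\left(12 + 0 + \frac{2 i \sqrt{5}}{5}\right) - -10\right) + \left(\frac{9}{11} + \frac{10}{23}\right) \left(-2\right) = \left(\left(12 + \frac{2 i \sqrt{5}}{5}\right) + 10\right) + \left(9 \cdot \frac{1}{11} + 10 \cdot \frac{1}{23}\right) \left(-2\right) = \left(22 + \frac{2 i \sqrt{5}}{5}\right) + \left(\frac{9}{11} + \frac{10}{23}\right) \left(-2\right) = \left(22 + \frac{2 i \sqrt{5}}{5}\right) + \frac{317}{253} \left(-2\right) = \left(22 + \frac{2 i \sqrt{5}}{5}\right) - \frac{634}{253} = \frac{4932}{253} + \frac{2 i \sqrt{5}}{5}$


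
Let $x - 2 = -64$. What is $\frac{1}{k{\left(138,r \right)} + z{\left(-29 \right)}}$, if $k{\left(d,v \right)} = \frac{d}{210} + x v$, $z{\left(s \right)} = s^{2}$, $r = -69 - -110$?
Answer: $- \frac{35}{59512} \approx -0.00058812$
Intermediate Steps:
$r = 41$ ($r = -69 + 110 = 41$)
$x = -62$ ($x = 2 - 64 = -62$)
$k{\left(d,v \right)} = - 62 v + \frac{d}{210}$ ($k{\left(d,v \right)} = \frac{d}{210} - 62 v = - 62 v + \frac{d}{210}$)
$\frac{1}{k{\left(138,r \right)} + z{\left(-29 \right)}} = \frac{1}{\left(\left(-62\right) 41 + \frac{1}{210} \cdot 138\right) + \left(-29\right)^{2}} = \frac{1}{\left(-2542 + \frac{23}{35}\right) + 841} = \frac{1}{- \frac{88947}{35} + 841} = \frac{1}{- \frac{59512}{35}} = - \frac{35}{59512}$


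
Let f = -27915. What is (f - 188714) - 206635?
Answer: -423264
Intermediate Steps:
(f - 188714) - 206635 = (-27915 - 188714) - 206635 = -216629 - 206635 = -423264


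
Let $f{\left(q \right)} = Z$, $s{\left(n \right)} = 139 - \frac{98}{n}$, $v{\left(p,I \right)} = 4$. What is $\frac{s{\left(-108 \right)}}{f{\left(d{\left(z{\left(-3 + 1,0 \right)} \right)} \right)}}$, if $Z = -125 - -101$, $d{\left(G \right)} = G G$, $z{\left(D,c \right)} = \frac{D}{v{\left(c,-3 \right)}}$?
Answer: $- \frac{7555}{1296} \approx -5.8295$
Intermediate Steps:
$z{\left(D,c \right)} = \frac{D}{4}$
$d{\left(G \right)} = G^{2}$
$s{\left(n \right)} = 139 - \frac{98}{n}$
$Z = -24$ ($Z = -125 + 101 = -24$)
$f{\left(q \right)} = -24$
$\frac{s{\left(-108 \right)}}{f{\left(d{\left(z{\left(-3 + 1,0 \right)} \right)} \right)}} = \frac{139 - \frac{98}{-108}}{-24} = \left(139 - - \frac{49}{54}\right) \left(- \frac{1}{24}\right) = \left(139 + \frac{49}{54}\right) \left(- \frac{1}{24}\right) = \frac{7555}{54} \left(- \frac{1}{24}\right) = - \frac{7555}{1296}$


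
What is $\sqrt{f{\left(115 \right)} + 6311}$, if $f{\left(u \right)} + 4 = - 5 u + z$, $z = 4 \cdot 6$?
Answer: $2 \sqrt{1439} \approx 75.868$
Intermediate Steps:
$z = 24$
$f{\left(u \right)} = 20 - 5 u$ ($f{\left(u \right)} = -4 - \left(-24 + 5 u\right) = 20 - 5 u$)
$\sqrt{f{\left(115 \right)} + 6311} = \sqrt{\left(20 - 575\right) + 6311} = \sqrt{-555 + 6311} = \sqrt{5756} = 2 \sqrt{1439}$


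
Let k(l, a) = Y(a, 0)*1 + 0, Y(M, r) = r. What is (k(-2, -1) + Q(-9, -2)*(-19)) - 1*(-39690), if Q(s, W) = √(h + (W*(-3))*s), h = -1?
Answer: 39690 - 19*I*√55 ≈ 39690.0 - 140.91*I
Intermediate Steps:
k(l, a) = 0 (k(l, a) = 0*1 + 0 = 0 + 0 = 0)
Q(s, W) = √(-1 - 3*W*s) (Q(s, W) = √(-1 + (W*(-3))*s) = √(-1 + (-3*W)*s) = √(-1 - 3*W*s))
(k(-2, -1) + Q(-9, -2)*(-19)) - 1*(-39690) = (0 + √(-1 - 3*(-2)*(-9))*(-19)) - 1*(-39690) = (0 + √(-1 - 54)*(-19)) + 39690 = (0 + √(-55)*(-19)) + 39690 = (0 + (I*√55)*(-19)) + 39690 = (0 - 19*I*√55) + 39690 = -19*I*√55 + 39690 = 39690 - 19*I*√55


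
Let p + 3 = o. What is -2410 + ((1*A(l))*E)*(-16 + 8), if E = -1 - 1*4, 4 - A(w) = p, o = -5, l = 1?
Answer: -1930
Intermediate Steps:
p = -8 (p = -3 - 5 = -8)
A(w) = 12 (A(w) = 4 - 1*(-8) = 4 + 8 = 12)
E = -5 (E = -1 - 4 = -5)
-2410 + ((1*A(l))*E)*(-16 + 8) = -2410 + ((1*12)*(-5))*(-16 + 8) = -2410 + (12*(-5))*(-8) = -2410 - 60*(-8) = -2410 + 480 = -1930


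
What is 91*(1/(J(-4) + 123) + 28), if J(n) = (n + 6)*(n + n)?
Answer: 272727/107 ≈ 2548.9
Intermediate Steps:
J(n) = 2*n*(6 + n) (J(n) = (6 + n)*(2*n) = 2*n*(6 + n))
91*(1/(J(-4) + 123) + 28) = 91*(1/(2*(-4)*(6 - 4) + 123) + 28) = 91*(1/(2*(-4)*2 + 123) + 28) = 91*(1/(-16 + 123) + 28) = 91*(1/107 + 28) = 91*(2997/107) = 272727/107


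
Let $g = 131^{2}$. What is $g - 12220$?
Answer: $4941$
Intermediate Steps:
$g = 17161$
$g - 12220 = 17161 - 12220 = 4941$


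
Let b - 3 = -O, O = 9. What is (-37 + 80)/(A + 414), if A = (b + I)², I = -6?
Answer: 43/558 ≈ 0.077061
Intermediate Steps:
b = -6 (b = 3 - 1*9 = 3 - 9 = -6)
A = 144 (A = (-6 - 6)² = (-12)² = 144)
(-37 + 80)/(A + 414) = (-37 + 80)/(144 + 414) = 43/558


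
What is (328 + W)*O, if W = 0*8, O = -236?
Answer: -77408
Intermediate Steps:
W = 0
(328 + W)*O = (328 + 0)*(-236) = 328*(-236) = -77408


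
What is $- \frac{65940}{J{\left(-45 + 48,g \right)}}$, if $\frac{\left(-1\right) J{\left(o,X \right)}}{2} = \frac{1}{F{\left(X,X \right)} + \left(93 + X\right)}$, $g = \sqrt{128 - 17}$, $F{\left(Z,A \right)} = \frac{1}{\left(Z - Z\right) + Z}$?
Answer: $3066210 + \frac{1230880 \sqrt{111}}{37} \approx 3.4167 \cdot 10^{6}$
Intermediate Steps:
$F{\left(Z,A \right)} = \frac{1}{Z}$ ($F{\left(Z,A \right)} = \frac{1}{0 + Z} = \frac{1}{Z}$)
$g = \sqrt{111} \approx 10.536$
$J{\left(o,X \right)} = - \frac{2}{93 + X + \frac{1}{X}}$ ($J{\left(o,X \right)} = - \frac{2}{\frac{1}{X} + \left(93 + X\right)} = - \frac{2}{93 + X + \frac{1}{X}}$)
$- \frac{65940}{J{\left(-45 + 48,g \right)}} = - \frac{65940}{\left(-2\right) \sqrt{111} \frac{1}{1 + \sqrt{111} \left(93 + \sqrt{111}\right)}} = - 65940 \left(- \frac{\sqrt{111} \left(1 + \sqrt{111} \left(93 + \sqrt{111}\right)\right)}{222}\right) = \frac{10990 \sqrt{111} \left(1 + \sqrt{111} \left(93 + \sqrt{111}\right)\right)}{37}$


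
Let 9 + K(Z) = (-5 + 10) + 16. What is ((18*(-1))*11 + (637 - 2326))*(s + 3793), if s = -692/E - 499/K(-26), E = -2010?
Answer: -9486627691/1340 ≈ -7.0796e+6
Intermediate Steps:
K(Z) = 12 (K(Z) = -9 + ((-5 + 10) + 16) = -9 + (5 + 16) = -9 + 21 = 12)
s = -165781/4020 (s = -692/(-2010) - 499/12 = -692*(-1/2010) - 499*1/12 = 346/1005 - 499/12 = -165781/4020 ≈ -41.239)
((18*(-1))*11 + (637 - 2326))*(s + 3793) = ((18*(-1))*11 + (637 - 2326))*(-165781/4020 + 3793) = (-18*11 - 1689)*(15082079/4020) = (-198 - 1689)*(15082079/4020) = -1887*15082079/4020 = -9486627691/1340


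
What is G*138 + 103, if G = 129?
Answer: 17905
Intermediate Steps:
G*138 + 103 = 129*138 + 103 = 17802 + 103 = 17905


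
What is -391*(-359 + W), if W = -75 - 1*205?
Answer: 249849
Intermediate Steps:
W = -280 (W = -75 - 205 = -280)
-391*(-359 + W) = -391*(-359 - 280) = -391*(-639) = 249849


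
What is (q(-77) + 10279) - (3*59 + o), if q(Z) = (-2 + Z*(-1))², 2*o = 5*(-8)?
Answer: 15747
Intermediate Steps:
o = -20 (o = (5*(-8))/2 = (½)*(-40) = -20)
q(Z) = (-2 - Z)²
(q(-77) + 10279) - (3*59 + o) = ((2 - 77)² + 10279) - (3*59 - 20) = ((-75)² + 10279) - (177 - 20) = (5625 + 10279) - 1*157 = 15904 - 157 = 15747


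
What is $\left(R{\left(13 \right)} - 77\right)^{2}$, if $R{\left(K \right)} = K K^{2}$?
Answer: $4494400$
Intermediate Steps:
$R{\left(K \right)} = K^{3}$
$\left(R{\left(13 \right)} - 77\right)^{2} = \left(13^{3} - 77\right)^{2} = \left(2197 - 77\right)^{2} = 2120^{2} = 4494400$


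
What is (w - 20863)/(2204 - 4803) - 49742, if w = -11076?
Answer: -129247519/2599 ≈ -49730.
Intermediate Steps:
(w - 20863)/(2204 - 4803) - 49742 = (-11076 - 20863)/(2204 - 4803) - 49742 = -31939/(-2599) - 49742 = -31939*(-1/2599) - 49742 = 31939/2599 - 49742 = -129247519/2599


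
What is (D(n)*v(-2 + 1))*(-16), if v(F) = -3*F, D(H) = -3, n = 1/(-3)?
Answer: 144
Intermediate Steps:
n = -⅓ ≈ -0.33333
(D(n)*v(-2 + 1))*(-16) = -(-9)*(-2 + 1)*(-16) = -(-9)*(-1)*(-16) = -3*3*(-16) = -9*(-16) = 144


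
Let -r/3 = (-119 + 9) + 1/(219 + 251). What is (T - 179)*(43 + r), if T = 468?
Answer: 50663723/470 ≈ 1.0780e+5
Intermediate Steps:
r = 155097/470 (r = -3*((-119 + 9) + 1/(219 + 251)) = -3*(-110 + 1/470) = -3*(-51699/470) = 155097/470 ≈ 329.99)
(T - 179)*(43 + r) = (468 - 179)*(43 + 155097/470) = 289*(175307/470) = 50663723/470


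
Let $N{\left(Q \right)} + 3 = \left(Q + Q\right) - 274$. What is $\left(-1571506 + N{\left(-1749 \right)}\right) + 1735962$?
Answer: $160681$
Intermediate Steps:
$N{\left(Q \right)} = -277 + 2 Q$ ($N{\left(Q \right)} = -3 + \left(\left(Q + Q\right) - 274\right) = -3 + \left(2 Q - 274\right) = -3 + \left(-274 + 2 Q\right) = -277 + 2 Q$)
$\left(-1571506 + N{\left(-1749 \right)}\right) + 1735962 = \left(-1571506 + \left(-277 + 2 \left(-1749\right)\right)\right) + 1735962 = \left(-1571506 - 3775\right) + 1735962 = -1575281 + 1735962 = 160681$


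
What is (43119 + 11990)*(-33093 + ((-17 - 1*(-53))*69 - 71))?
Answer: -1690744120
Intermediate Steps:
(43119 + 11990)*(-33093 + ((-17 - 1*(-53))*69 - 71)) = 55109*(-33093 + ((-17 + 53)*69 - 71)) = 55109*(-33093 + (36*69 - 71)) = 55109*(-33093 + (2484 - 71)) = 55109*(-33093 + 2413) = 55109*(-30680) = -1690744120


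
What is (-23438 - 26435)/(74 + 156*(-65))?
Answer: 49873/10066 ≈ 4.9546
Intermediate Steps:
(-23438 - 26435)/(74 + 156*(-65)) = -49873/(74 - 10140) = -49873/(-10066) = -49873*(-1/10066) = 49873/10066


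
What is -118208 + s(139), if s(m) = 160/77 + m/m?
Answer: -9101779/77 ≈ -1.1820e+5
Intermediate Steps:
s(m) = 237/77 (s(m) = 160*(1/77) + 1 = 160/77 + 1 = 237/77)
-118208 + s(139) = -118208 + 237/77 = -9101779/77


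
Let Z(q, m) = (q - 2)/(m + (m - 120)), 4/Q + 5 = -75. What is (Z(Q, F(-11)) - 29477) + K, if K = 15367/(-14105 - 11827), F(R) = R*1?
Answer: -542732915207/18411720 ≈ -29478.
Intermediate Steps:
Q = -1/20 (Q = 4/(-5 - 75) = 4/(-80) = 4*(-1/80) = -1/20 ≈ -0.050000)
F(R) = R
K = -15367/25932 (K = 15367/(-25932) = 15367*(-1/25932) = -15367/25932 ≈ -0.59259)
Z(q, m) = (-2 + q)/(-120 + 2*m) (Z(q, m) = (-2 + q)/(m + (-120 + m)) = (-2 + q)/(-120 + 2*m))
(Z(Q, F(-11)) - 29477) + K = ((-2 - 1/20)/(2*(-60 - 11)) - 29477) - 15367/25932 = ((1/2)*(-41/20)/(-71) - 29477) - 15367/25932 = ((1/2)*(-1/71)*(-41/20) - 29477) - 15367/25932 = (41/2840 - 29477) - 15367/25932 = -83714639/2840 - 15367/25932 = -542732915207/18411720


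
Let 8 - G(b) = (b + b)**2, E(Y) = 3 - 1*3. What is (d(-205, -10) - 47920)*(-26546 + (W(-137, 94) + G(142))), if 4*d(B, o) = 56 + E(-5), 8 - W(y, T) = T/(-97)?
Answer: 498076190888/97 ≈ 5.1348e+9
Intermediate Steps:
E(Y) = 0 (E(Y) = 3 - 3 = 0)
W(y, T) = 8 + T/97 (W(y, T) = 8 - T/(-97) = 8 - T*(-1)/97 = 8 - (-1)*T/97 = 8 + T/97)
G(b) = 8 - 4*b**2 (G(b) = 8 - (b + b)**2 = 8 - (2*b)**2 = 8 - 4*b**2)
d(B, o) = 14 (d(B, o) = (56 + 0)/4 = (1/4)*56 = 14)
(d(-205, -10) - 47920)*(-26546 + (W(-137, 94) + G(142))) = (14 - 47920)*(-26546 + ((8 + (1/97)*94) + (8 - 4*142**2))) = -47906*(-26546 + ((8 + 94/97) + (8 - 4*20164))) = -47906*(-26546 + (870/97 + (8 - 80656))) = -47906*(-26546 + (870/97 - 80648)) = -47906*(-26546 - 7821986/97) = -47906*(-10396948/97) = 498076190888/97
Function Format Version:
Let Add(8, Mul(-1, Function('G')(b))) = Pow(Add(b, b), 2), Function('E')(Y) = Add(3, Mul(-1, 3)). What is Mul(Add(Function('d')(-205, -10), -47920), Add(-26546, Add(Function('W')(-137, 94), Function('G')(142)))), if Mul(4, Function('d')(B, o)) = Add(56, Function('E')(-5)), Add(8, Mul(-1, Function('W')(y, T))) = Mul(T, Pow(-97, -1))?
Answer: Rational(498076190888, 97) ≈ 5.1348e+9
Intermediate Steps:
Function('E')(Y) = 0 (Function('E')(Y) = Add(3, -3) = 0)
Function('W')(y, T) = Add(8, Mul(Rational(1, 97), T)) (Function('W')(y, T) = Add(8, Mul(-1, Mul(T, Pow(-97, -1)))) = Add(8, Mul(-1, Mul(T, Rational(-1, 97)))) = Add(8, Mul(-1, Mul(Rational(-1, 97), T))) = Add(8, Mul(Rational(1, 97), T)))
Function('G')(b) = Add(8, Mul(-4, Pow(b, 2))) (Function('G')(b) = Add(8, Mul(-1, Pow(Add(b, b), 2))) = Add(8, Mul(-1, Pow(Mul(2, b), 2))) = Add(8, Mul(-1, Mul(4, Pow(b, 2)))) = Add(8, Mul(-4, Pow(b, 2))))
Function('d')(B, o) = 14 (Function('d')(B, o) = Mul(Rational(1, 4), Add(56, 0)) = Mul(Rational(1, 4), 56) = 14)
Mul(Add(Function('d')(-205, -10), -47920), Add(-26546, Add(Function('W')(-137, 94), Function('G')(142)))) = Mul(Add(14, -47920), Add(-26546, Add(Add(8, Mul(Rational(1, 97), 94)), Add(8, Mul(-4, Pow(142, 2)))))) = Mul(-47906, Add(-26546, Add(Add(8, Rational(94, 97)), Add(8, Mul(-4, 20164))))) = Mul(-47906, Add(-26546, Add(Rational(870, 97), Add(8, -80656)))) = Mul(-47906, Add(-26546, Add(Rational(870, 97), -80648))) = Mul(-47906, Add(-26546, Rational(-7821986, 97))) = Mul(-47906, Rational(-10396948, 97)) = Rational(498076190888, 97)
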